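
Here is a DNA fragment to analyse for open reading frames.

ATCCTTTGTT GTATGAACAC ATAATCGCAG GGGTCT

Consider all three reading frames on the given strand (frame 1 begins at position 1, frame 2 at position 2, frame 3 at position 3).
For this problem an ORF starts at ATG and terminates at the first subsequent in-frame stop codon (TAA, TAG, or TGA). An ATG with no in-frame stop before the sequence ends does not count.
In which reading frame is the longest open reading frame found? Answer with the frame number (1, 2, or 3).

1

Frame 1: ATC CTT TGT TGT ATG AAC ACA TAA TCG CAG GGG TCT — ATG at 13, stop TAA at 22 → 12 nt.
Frame 2: TCC TTT GTT GTA TGA ACA CAT AAT CGC AGG GGT — no ATG→stop ORF.
Frame 3: CCT TTG TTG TAT GAA CAC ATA ATC GCA GGG GTC — no ATG→stop ORF.
Longest ORF is 12 nt in frame 1 (positions 13–24).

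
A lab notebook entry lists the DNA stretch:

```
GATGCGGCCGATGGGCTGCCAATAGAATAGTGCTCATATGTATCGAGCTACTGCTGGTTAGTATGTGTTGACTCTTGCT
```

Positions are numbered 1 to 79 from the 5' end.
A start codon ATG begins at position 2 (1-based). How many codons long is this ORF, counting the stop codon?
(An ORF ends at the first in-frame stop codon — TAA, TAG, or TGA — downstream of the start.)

Codons from position 2: ATG (2–4), CGG (5–7), CCG (8–10), ATG (11–13), GGC (14–16), TGC (17–19), CAA (20–22), TAG (23–25).
TAG is the first in-frame stop; that's 8 codons including the stop.

8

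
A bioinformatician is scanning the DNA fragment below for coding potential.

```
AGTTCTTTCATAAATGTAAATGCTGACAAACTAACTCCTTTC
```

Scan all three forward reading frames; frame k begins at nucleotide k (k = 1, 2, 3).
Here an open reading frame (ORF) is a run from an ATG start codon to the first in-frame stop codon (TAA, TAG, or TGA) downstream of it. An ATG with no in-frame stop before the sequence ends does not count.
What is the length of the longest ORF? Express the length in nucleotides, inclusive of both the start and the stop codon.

Frame 1: AGT TCT TTC ATA AAT GTA AAT GCT GAC AAA CTA ACT CCT TTC — no ATG→stop ORF.
Frame 2: GTT CTT TCA TAA ATG TAA ATG CTG ACA AAC TAA CTC CTT — ATG at 14, stop TAA at 17 → 6 nt; ATG at 20, stop TAA at 32 → 15 nt.
Frame 3: TTC TTT CAT AAA TGT AAA TGC TGA CAA ACT AAC TCC TTT — no ATG→stop ORF.
Longest: frame 2, positions 20–34, 15 nt = 5 codons = 4 aa. → 15 nucleotides.

15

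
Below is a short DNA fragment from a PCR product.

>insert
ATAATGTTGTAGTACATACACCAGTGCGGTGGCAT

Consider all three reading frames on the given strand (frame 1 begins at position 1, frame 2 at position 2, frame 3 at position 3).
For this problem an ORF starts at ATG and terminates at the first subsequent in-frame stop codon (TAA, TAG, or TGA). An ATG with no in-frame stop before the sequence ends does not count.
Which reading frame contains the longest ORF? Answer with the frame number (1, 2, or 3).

Frame 1: ATA ATG TTG TAG TAC ATA CAC CAG TGC GGT GGC — ATG at 4, stop TAG at 10 → 9 nt.
Frame 2: TAA TGT TGT AGT ACA TAC ACC AGT GCG GTG GCA — no ATG→stop ORF.
Frame 3: AAT GTT GTA GTA CAT ACA CCA GTG CGG TGG CAT — no ATG→stop ORF.
Longest ORF is 9 nt in frame 1 (positions 4–12).

1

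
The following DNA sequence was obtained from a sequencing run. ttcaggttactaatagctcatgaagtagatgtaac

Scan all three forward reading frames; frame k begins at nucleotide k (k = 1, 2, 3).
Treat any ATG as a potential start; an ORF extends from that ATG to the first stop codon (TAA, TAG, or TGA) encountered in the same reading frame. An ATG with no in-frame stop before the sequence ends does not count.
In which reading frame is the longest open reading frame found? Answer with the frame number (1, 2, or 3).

2

Frame 1: TTC AGG TTA CTA ATA GCT CAT GAA GTA GAT GTA — no ATG→stop ORF.
Frame 2: TCA GGT TAC TAA TAG CTC ATG AAG TAG ATG TAA — ATG at 20, stop TAG at 26 → 9 nt; ATG at 29, stop TAA at 32 → 6 nt.
Frame 3: CAG GTT ACT AAT AGC TCA TGA AGT AGA TGT AAC — no ATG→stop ORF.
Longest ORF is 9 nt in frame 2 (positions 20–28).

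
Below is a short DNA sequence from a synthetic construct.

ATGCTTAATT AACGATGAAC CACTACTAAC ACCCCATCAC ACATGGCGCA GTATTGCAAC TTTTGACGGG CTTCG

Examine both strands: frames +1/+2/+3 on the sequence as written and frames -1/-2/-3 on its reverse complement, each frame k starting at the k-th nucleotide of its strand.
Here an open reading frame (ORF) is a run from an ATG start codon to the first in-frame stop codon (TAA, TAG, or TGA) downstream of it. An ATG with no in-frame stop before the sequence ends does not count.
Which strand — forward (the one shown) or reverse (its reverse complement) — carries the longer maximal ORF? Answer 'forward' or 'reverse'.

reverse

Reverse complement (5'→3'): CGAAGCCCGTCAAAAGTTGCAATACTGCGCCATGTGTGATGGGGTGTTAGTAGTGGTTCATCGTTAATTAAGCAT
Frame +1: ATG CTT AAT TAA CGA TGA ACC ACT ACT AAC ACC CCA TCA CAC ATG GCG CAG TAT TGC AAC TTT TGA CGG GCT TCG — ATG at 1, stop TAA at 10 → 12 nt; ATG at 43, stop TGA at 64 → 24 nt.
Frame +2: TGC TTA ATT AAC GAT GAA CCA CTA CTA ACA CCC CAT CAC ACA TGG CGC AGT ATT GCA ACT TTT GAC GGG CTT — no ATG→stop ORF.
Frame +3: GCT TAA TTA ACG ATG AAC CAC TAC TAA CAC CCC ATC ACA CAT GGC GCA GTA TTG CAA CTT TTG ACG GGC TTC — ATG at 15, stop TAA at 27 → 15 nt.
Frame -1: CGA AGC CCG TCA AAA GTT GCA ATA CTG CGC CAT GTG TGA TGG GGT GTT AGT AGT GGT TCA TCG TTA ATT AAG CAT — no ATG→stop ORF.
Frame -2: GAA GCC CGT CAA AAG TTG CAA TAC TGC GCC ATG TGT GAT GGG GTG TTA GTA GTG GTT CAT CGT TAA TTA AGC — ATG at 32, stop TAA at 65 → 36 nt.
Frame -3: AAG CCC GTC AAA AGT TGC AAT ACT GCG CCA TGT GTG ATG GGG TGT TAG TAG TGG TTC ATC GTT AAT TAA GCA — ATG at 39, stop TAG at 48 → 12 nt.
Forward-strand max 24 nt; reverse-strand max 36 nt. The reverse strand has the longer ORF.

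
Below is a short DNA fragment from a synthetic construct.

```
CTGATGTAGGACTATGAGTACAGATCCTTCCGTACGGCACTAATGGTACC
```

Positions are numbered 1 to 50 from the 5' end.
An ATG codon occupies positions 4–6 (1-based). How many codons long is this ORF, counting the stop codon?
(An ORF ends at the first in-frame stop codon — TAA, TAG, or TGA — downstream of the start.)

Codons from position 4: ATG (4–6), TAG (7–9).
TAG is the first in-frame stop; that's 2 codons including the stop.

2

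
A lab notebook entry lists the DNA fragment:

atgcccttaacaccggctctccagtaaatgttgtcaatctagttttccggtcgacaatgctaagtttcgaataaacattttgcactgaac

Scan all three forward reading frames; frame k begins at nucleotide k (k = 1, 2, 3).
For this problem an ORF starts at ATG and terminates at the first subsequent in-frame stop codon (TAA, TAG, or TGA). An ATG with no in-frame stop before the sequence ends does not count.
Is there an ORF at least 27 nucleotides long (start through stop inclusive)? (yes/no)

Frame 1: ATG CCC TTA ACA CCG GCT CTC CAG TAA ATG TTG TCA ATC TAG TTT TCC GGT CGA CAA TGC TAA GTT TCG AAT AAA CAT TTT GCA CTG AAC — ATG at 1, stop TAA at 25 → 27 nt; ATG at 28, stop TAG at 40 → 15 nt.
Frame 2: TGC CCT TAA CAC CGG CTC TCC AGT AAA TGT TGT CAA TCT AGT TTT CCG GTC GAC AAT GCT AAG TTT CGA ATA AAC ATT TTG CAC TGA — no ATG→stop ORF.
Frame 3: GCC CTT AAC ACC GGC TCT CCA GTA AAT GTT GTC AAT CTA GTT TTC CGG TCG ACA ATG CTA AGT TTC GAA TAA ACA TTT TGC ACT GAA — ATG at 57, stop TAA at 72 → 18 nt.
Frame 1 has an ORF of 27 nucleotides (positions 1–27) ≥ 27, so yes.

yes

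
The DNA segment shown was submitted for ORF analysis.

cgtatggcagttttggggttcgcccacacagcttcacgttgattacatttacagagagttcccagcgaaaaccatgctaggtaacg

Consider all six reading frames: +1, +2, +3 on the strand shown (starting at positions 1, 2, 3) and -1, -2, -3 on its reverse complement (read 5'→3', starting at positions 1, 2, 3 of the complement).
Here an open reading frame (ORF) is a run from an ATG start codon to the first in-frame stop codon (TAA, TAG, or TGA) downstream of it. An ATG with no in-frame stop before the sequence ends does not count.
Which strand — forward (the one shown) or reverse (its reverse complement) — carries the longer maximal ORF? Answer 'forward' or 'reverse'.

Reverse complement (5'→3'): CGTTACCTAGCATGGTTTTCGCTGGGAACTCTCTGTAAATGTAATCAACGTGAAGCTGTGTGGGCGAACCCCAAAACTGCCATACG
Frame +1: CGT ATG GCA GTT TTG GGG TTC GCC CAC ACA GCT TCA CGT TGA TTA CAT TTA CAG AGA GTT CCC AGC GAA AAC CAT GCT AGG TAA — ATG at 4, stop TGA at 40 → 39 nt.
Frame +2: GTA TGG CAG TTT TGG GGT TCG CCC ACA CAG CTT CAC GTT GAT TAC ATT TAC AGA GAG TTC CCA GCG AAA ACC ATG CTA GGT AAC — no ATG→stop ORF.
Frame +3: TAT GGC AGT TTT GGG GTT CGC CCA CAC AGC TTC ACG TTG ATT ACA TTT ACA GAG AGT TCC CAG CGA AAA CCA TGC TAG GTA ACG — no ATG→stop ORF.
Frame -1: CGT TAC CTA GCA TGG TTT TCG CTG GGA ACT CTC TGT AAA TGT AAT CAA CGT GAA GCT GTG TGG GCG AAC CCC AAA ACT GCC ATA — no ATG→stop ORF.
Frame -2: GTT ACC TAG CAT GGT TTT CGC TGG GAA CTC TCT GTA AAT GTA ATC AAC GTG AAG CTG TGT GGG CGA ACC CCA AAA CTG CCA TAC — no ATG→stop ORF.
Frame -3: TTA CCT AGC ATG GTT TTC GCT GGG AAC TCT CTG TAA ATG TAA TCA ACG TGA AGC TGT GTG GGC GAA CCC CAA AAC TGC CAT ACG — ATG at 12, stop TAA at 36 → 27 nt; ATG at 39, stop TAA at 42 → 6 nt.
Forward-strand max 39 nt; reverse-strand max 27 nt. The forward strand has the longer ORF.

forward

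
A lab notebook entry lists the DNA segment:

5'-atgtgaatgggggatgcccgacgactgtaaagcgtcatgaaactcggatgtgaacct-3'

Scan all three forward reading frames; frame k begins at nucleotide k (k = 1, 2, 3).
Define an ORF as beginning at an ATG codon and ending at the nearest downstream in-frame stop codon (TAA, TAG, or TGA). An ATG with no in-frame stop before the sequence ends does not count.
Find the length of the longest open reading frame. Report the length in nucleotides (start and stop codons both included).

Frame 1: ATG TGA ATG GGG GAT GCC CGA CGA CTG TAA AGC GTC ATG AAA CTC GGA TGT GAA CCT — ATG at 1, stop TGA at 4 → 6 nt; ATG at 7, stop TAA at 28 → 24 nt.
Frame 2: TGT GAA TGG GGG ATG CCC GAC GAC TGT AAA GCG TCA TGA AAC TCG GAT GTG AAC — ATG at 14, stop TGA at 38 → 27 nt.
Frame 3: GTG AAT GGG GGA TGC CCG ACG ACT GTA AAG CGT CAT GAA ACT CGG ATG TGA ACC — ATG at 48, stop TGA at 51 → 6 nt.
Longest: frame 2, positions 14–40, 27 nt = 9 codons = 8 aa. → 27 nucleotides.

27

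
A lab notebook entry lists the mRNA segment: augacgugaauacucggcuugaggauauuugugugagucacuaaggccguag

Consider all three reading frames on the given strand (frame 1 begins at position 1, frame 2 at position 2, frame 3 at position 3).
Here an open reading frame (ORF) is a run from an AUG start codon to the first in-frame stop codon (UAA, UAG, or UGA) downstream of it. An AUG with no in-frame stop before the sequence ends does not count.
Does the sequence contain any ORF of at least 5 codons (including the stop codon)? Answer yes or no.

no

Frame 1: AUG ACG UGA AUA CUC GGC UUG AGG AUA UUU GUG UGA GUC ACU AAG GCC GUA — AUG at 1, stop UGA at 7 → 9 nt.
Frame 2: UGA CGU GAA UAC UCG GCU UGA GGA UAU UUG UGU GAG UCA CUA AGG CCG UAG — no AUG→stop ORF.
Frame 3: GAC GUG AAU ACU CGG CUU GAG GAU AUU UGU GUG AGU CAC UAA GGC CGU — no AUG→stop ORF.
Largest ORF found is 3 codons < 5, so no.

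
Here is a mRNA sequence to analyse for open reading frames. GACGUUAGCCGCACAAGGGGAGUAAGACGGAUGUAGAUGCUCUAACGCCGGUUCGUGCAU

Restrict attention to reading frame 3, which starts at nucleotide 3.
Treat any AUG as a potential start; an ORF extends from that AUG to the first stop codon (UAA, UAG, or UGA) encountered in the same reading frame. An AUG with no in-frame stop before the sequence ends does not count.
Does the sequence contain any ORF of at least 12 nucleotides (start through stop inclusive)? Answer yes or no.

Frame 3: CGU UAG CCG CAC AAG GGG AGU AAG ACG GAU GUA GAU GCU CUA ACG CCG GUU CGU GCA — no AUG→stop ORF.
Largest ORF found is 0 nucleotides < 12, so no.

no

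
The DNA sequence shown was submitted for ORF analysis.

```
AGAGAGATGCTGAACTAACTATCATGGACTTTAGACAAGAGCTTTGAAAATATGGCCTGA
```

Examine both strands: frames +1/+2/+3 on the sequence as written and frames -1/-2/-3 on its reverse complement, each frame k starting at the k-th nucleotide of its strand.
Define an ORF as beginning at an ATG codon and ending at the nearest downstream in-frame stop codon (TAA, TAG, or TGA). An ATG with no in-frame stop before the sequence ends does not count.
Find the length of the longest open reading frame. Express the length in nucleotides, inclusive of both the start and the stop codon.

Reverse complement (5'→3'): TCAGGCCATATTTTCAAAGCTCTTGTCTAAAGTCCATGATAGTTAGTTCAGCATCTCTCT
Frame +1: AGA GAG ATG CTG AAC TAA CTA TCA TGG ACT TTA GAC AAG AGC TTT GAA AAT ATG GCC TGA — ATG at 7, stop TAA at 16 → 12 nt; ATG at 52, stop TGA at 58 → 9 nt.
Frame +2: GAG AGA TGC TGA ACT AAC TAT CAT GGA CTT TAG ACA AGA GCT TTG AAA ATA TGG CCT — no ATG→stop ORF.
Frame +3: AGA GAT GCT GAA CTA ACT ATC ATG GAC TTT AGA CAA GAG CTT TGA AAA TAT GGC CTG — ATG at 24, stop TGA at 45 → 24 nt.
Frame -1: TCA GGC CAT ATT TTC AAA GCT CTT GTC TAA AGT CCA TGA TAG TTA GTT CAG CAT CTC TCT — no ATG→stop ORF.
Frame -2: CAG GCC ATA TTT TCA AAG CTC TTG TCT AAA GTC CAT GAT AGT TAG TTC AGC ATC TCT — no ATG→stop ORF.
Frame -3: AGG CCA TAT TTT CAA AGC TCT TGT CTA AAG TCC ATG ATA GTT AGT TCA GCA TCT CTC — no ATG→stop ORF.
Longest: frame +3, positions 24–47, 24 nt = 8 codons = 7 aa. → 24 nucleotides.

24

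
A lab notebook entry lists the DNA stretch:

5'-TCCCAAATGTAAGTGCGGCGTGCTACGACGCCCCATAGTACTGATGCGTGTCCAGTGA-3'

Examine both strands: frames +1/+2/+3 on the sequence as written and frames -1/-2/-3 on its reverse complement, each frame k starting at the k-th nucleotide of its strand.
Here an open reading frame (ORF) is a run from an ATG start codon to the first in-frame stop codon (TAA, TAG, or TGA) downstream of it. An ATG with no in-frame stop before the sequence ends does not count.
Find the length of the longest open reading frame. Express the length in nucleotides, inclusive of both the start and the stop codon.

Reverse complement (5'→3'): TCACTGGACACGCATCAGTACTATGGGGCGTCGTAGCACGCCGCACTTACATTTGGGA
Frame +1: TCC CAA ATG TAA GTG CGG CGT GCT ACG ACG CCC CAT AGT ACT GAT GCG TGT CCA GTG — ATG at 7, stop TAA at 10 → 6 nt.
Frame +2: CCC AAA TGT AAG TGC GGC GTG CTA CGA CGC CCC ATA GTA CTG ATG CGT GTC CAG TGA — ATG at 44, stop TGA at 56 → 15 nt.
Frame +3: CCA AAT GTA AGT GCG GCG TGC TAC GAC GCC CCA TAG TAC TGA TGC GTG TCC AGT — no ATG→stop ORF.
Frame -1: TCA CTG GAC ACG CAT CAG TAC TAT GGG GCG TCG TAG CAC GCC GCA CTT ACA TTT GGG — no ATG→stop ORF.
Frame -2: CAC TGG ACA CGC ATC AGT ACT ATG GGG CGT CGT AGC ACG CCG CAC TTA CAT TTG GGA — no ATG→stop ORF.
Frame -3: ACT GGA CAC GCA TCA GTA CTA TGG GGC GTC GTA GCA CGC CGC ACT TAC ATT TGG — no ATG→stop ORF.
Longest: frame +2, positions 44–58, 15 nt = 5 codons = 4 aa. → 15 nucleotides.

15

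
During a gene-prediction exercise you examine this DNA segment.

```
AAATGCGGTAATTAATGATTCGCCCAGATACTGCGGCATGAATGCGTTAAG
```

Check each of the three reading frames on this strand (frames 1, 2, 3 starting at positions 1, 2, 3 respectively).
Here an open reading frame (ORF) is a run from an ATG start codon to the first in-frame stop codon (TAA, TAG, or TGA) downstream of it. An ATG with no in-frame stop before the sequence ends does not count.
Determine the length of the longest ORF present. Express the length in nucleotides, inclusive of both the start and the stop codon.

Frame 1: AAA TGC GGT AAT TAA TGA TTC GCC CAG ATA CTG CGG CAT GAA TGC GTT AAG — no ATG→stop ORF.
Frame 2: AAT GCG GTA ATT AAT GAT TCG CCC AGA TAC TGC GGC ATG AAT GCG TTA — no ATG→stop ORF.
Frame 3: ATG CGG TAA TTA ATG ATT CGC CCA GAT ACT GCG GCA TGA ATG CGT TAA — ATG at 3, stop TAA at 9 → 9 nt; ATG at 15, stop TGA at 39 → 27 nt; ATG at 42, stop TAA at 48 → 9 nt.
Longest: frame 3, positions 15–41, 27 nt = 9 codons = 8 aa. → 27 nucleotides.

27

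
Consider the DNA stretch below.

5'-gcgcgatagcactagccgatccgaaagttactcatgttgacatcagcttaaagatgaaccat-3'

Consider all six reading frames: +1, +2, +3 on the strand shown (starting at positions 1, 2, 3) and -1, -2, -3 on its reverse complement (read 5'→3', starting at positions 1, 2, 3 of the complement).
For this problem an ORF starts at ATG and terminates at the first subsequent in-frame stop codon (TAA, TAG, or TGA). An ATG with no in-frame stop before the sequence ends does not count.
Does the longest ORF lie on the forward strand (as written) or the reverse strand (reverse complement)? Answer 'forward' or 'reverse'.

reverse

Reverse complement (5'→3'): ATGGTTCATCTTTAAGCTGATGTCAACATGAGTAACTTTCGGATCGGCTAGTGCTATCGCGC
Frame +1: GCG CGA TAG CAC TAG CCG ATC CGA AAG TTA CTC ATG TTG ACA TCA GCT TAA AGA TGA ACC — ATG at 34, stop TAA at 49 → 18 nt.
Frame +2: CGC GAT AGC ACT AGC CGA TCC GAA AGT TAC TCA TGT TGA CAT CAG CTT AAA GAT GAA CCA — no ATG→stop ORF.
Frame +3: GCG ATA GCA CTA GCC GAT CCG AAA GTT ACT CAT GTT GAC ATC AGC TTA AAG ATG AAC CAT — no ATG→stop ORF.
Frame -1: ATG GTT CAT CTT TAA GCT GAT GTC AAC ATG AGT AAC TTT CGG ATC GGC TAG TGC TAT CGC — ATG at 1, stop TAA at 13 → 15 nt; ATG at 28, stop TAG at 49 → 24 nt.
Frame -2: TGG TTC ATC TTT AAG CTG ATG TCA ACA TGA GTA ACT TTC GGA TCG GCT AGT GCT ATC GCG — ATG at 20, stop TGA at 29 → 12 nt.
Frame -3: GGT TCA TCT TTA AGC TGA TGT CAA CAT GAG TAA CTT TCG GAT CGG CTA GTG CTA TCG CGC — no ATG→stop ORF.
Forward-strand max 18 nt; reverse-strand max 24 nt. The reverse strand has the longer ORF.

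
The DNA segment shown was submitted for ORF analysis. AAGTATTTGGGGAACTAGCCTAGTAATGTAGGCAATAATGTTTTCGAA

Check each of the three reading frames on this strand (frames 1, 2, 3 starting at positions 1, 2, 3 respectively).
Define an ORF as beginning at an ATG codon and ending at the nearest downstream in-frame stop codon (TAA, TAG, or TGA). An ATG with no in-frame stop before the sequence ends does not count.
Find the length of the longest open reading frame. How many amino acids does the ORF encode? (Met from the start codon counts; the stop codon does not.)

1

Frame 1: AAG TAT TTG GGG AAC TAG CCT AGT AAT GTA GGC AAT AAT GTT TTC GAA — no ATG→stop ORF.
Frame 2: AGT ATT TGG GGA ACT AGC CTA GTA ATG TAG GCA ATA ATG TTT TCG — ATG at 26, stop TAG at 29 → 6 nt.
Frame 3: GTA TTT GGG GAA CTA GCC TAG TAA TGT AGG CAA TAA TGT TTT CGA — no ATG→stop ORF.
Longest: frame 2, positions 26–31, 6 nt = 2 codons = 1 aa. → 1 amino acids.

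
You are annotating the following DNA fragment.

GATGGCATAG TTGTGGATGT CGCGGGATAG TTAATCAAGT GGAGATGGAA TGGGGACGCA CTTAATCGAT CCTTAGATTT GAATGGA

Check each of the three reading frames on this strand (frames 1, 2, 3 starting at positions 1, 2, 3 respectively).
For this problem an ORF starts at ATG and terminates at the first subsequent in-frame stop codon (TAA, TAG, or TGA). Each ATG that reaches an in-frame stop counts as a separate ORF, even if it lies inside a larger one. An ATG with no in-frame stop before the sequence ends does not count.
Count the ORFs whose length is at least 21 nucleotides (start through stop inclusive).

Frame 1: GAT GGC ATA GTT GTG GAT GTC GCG GGA TAG TTA ATC AAG TGG AGA TGG AAT GGG GAC GCA CTT AAT CGA TCC TTA GAT TTG AAT GGA — no ATG→stop ORF.
Frame 2: ATG GCA TAG TTG TGG ATG TCG CGG GAT AGT TAA TCA AGT GGA GAT GGA ATG GGG ACG CAC TTA ATC GAT CCT TAG ATT TGA ATG — ATG at 2, stop TAG at 8 → 9 nt; ATG at 17, stop TAA at 32 → 18 nt; ATG at 50, stop TAG at 74 → 27 nt.
Frame 3: TGG CAT AGT TGT GGA TGT CGC GGG ATA GTT AAT CAA GTG GAG ATG GAA TGG GGA CGC ACT TAA TCG ATC CTT AGA TTT GAA TGG — ATG at 45, stop TAA at 63 → 21 nt.
ORFs ≥ 21 nucleotides: frame 2 50–76 (27 nucleotides), frame 3 45–65 (21 nucleotides). Count = 2.

2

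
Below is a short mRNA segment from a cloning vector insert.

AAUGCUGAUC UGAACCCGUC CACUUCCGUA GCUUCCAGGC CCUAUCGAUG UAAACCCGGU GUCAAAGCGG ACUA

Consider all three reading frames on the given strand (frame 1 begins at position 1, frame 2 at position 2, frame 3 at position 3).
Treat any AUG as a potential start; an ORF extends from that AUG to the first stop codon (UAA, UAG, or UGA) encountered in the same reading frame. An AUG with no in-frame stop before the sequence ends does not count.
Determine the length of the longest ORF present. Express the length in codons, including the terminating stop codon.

4

Frame 1: AAU GCU GAU CUG AAC CCG UCC ACU UCC GUA GCU UCC AGG CCC UAU CGA UGU AAA CCC GGU GUC AAA GCG GAC — no AUG→stop ORF.
Frame 2: AUG CUG AUC UGA ACC CGU CCA CUU CCG UAG CUU CCA GGC CCU AUC GAU GUA AAC CCG GUG UCA AAG CGG ACU — AUG at 2, stop UGA at 11 → 12 nt.
Frame 3: UGC UGA UCU GAA CCC GUC CAC UUC CGU AGC UUC CAG GCC CUA UCG AUG UAA ACC CGG UGU CAA AGC GGA CUA — AUG at 48, stop UAA at 51 → 6 nt.
Longest: frame 2, positions 2–13, 12 nt = 4 codons = 3 aa. → 4 codons.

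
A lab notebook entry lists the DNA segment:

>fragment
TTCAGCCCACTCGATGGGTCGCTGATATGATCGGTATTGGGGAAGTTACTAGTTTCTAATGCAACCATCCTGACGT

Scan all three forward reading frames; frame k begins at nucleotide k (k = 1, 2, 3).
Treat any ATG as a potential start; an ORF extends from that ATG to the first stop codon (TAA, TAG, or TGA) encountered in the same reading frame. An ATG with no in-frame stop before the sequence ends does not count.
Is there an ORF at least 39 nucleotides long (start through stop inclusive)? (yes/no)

no

Frame 1: TTC AGC CCA CTC GAT GGG TCG CTG ATA TGA TCG GTA TTG GGG AAG TTA CTA GTT TCT AAT GCA ACC ATC CTG ACG — no ATG→stop ORF.
Frame 2: TCA GCC CAC TCG ATG GGT CGC TGA TAT GAT CGG TAT TGG GGA AGT TAC TAG TTT CTA ATG CAA CCA TCC TGA CGT — ATG at 14, stop TGA at 23 → 12 nt; ATG at 59, stop TGA at 71 → 15 nt.
Frame 3: CAG CCC ACT CGA TGG GTC GCT GAT ATG ATC GGT ATT GGG GAA GTT ACT AGT TTC TAA TGC AAC CAT CCT GAC — ATG at 27, stop TAA at 57 → 33 nt.
Largest ORF found is 33 nucleotides < 39, so no.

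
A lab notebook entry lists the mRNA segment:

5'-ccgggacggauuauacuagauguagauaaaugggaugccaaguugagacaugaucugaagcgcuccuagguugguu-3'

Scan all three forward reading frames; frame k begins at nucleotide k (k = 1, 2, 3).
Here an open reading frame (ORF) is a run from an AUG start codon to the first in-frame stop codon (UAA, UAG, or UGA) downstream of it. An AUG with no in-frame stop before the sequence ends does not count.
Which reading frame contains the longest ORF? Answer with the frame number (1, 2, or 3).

Frame 1: CCG GGA CGG AUU AUA CUA GAU GUA GAU AAA UGG GAU GCC AAG UUG AGA CAU GAU CUG AAG CGC UCC UAG GUU GGU — no AUG→stop ORF.
Frame 2: CGG GAC GGA UUA UAC UAG AUG UAG AUA AAU GGG AUG CCA AGU UGA GAC AUG AUC UGA AGC GCU CCU AGG UUG GUU — AUG at 20, stop UAG at 23 → 6 nt; AUG at 35, stop UGA at 44 → 12 nt; AUG at 50, stop UGA at 56 → 9 nt.
Frame 3: GGG ACG GAU UAU ACU AGA UGU AGA UAA AUG GGA UGC CAA GUU GAG ACA UGA UCU GAA GCG CUC CUA GGU UGG — AUG at 30, stop UGA at 51 → 24 nt.
Longest ORF is 24 nt in frame 3 (positions 30–53).

3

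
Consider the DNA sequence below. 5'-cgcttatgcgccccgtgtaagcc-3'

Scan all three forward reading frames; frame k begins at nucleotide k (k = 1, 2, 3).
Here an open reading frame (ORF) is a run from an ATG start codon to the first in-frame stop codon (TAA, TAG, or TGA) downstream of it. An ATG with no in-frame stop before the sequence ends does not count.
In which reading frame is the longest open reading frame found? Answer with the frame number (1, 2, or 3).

3

Frame 1: CGC TTA TGC GCC CCG TGT AAG — no ATG→stop ORF.
Frame 2: GCT TAT GCG CCC CGT GTA AGC — no ATG→stop ORF.
Frame 3: CTT ATG CGC CCC GTG TAA GCC — ATG at 6, stop TAA at 18 → 15 nt.
Longest ORF is 15 nt in frame 3 (positions 6–20).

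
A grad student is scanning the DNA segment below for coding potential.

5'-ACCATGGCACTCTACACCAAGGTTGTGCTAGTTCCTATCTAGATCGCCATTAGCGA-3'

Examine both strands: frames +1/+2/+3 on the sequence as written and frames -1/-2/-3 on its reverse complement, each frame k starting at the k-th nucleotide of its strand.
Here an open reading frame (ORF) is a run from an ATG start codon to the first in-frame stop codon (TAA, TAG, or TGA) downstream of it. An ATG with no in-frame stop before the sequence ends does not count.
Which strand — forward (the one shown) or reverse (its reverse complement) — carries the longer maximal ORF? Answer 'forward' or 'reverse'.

forward

Reverse complement (5'→3'): TCGCTAATGGCGATCTAGATAGGAACTAGCACAACCTTGGTGTAGAGTGCCATGGT
Frame +1: ACC ATG GCA CTC TAC ACC AAG GTT GTG CTA GTT CCT ATC TAG ATC GCC ATT AGC — ATG at 4, stop TAG at 40 → 39 nt.
Frame +2: CCA TGG CAC TCT ACA CCA AGG TTG TGC TAG TTC CTA TCT AGA TCG CCA TTA GCG — no ATG→stop ORF.
Frame +3: CAT GGC ACT CTA CAC CAA GGT TGT GCT AGT TCC TAT CTA GAT CGC CAT TAG CGA — no ATG→stop ORF.
Frame -1: TCG CTA ATG GCG ATC TAG ATA GGA ACT AGC ACA ACC TTG GTG TAG AGT GCC ATG — ATG at 7, stop TAG at 16 → 12 nt.
Frame -2: CGC TAA TGG CGA TCT AGA TAG GAA CTA GCA CAA CCT TGG TGT AGA GTG CCA TGG — no ATG→stop ORF.
Frame -3: GCT AAT GGC GAT CTA GAT AGG AAC TAG CAC AAC CTT GGT GTA GAG TGC CAT GGT — no ATG→stop ORF.
Forward-strand max 39 nt; reverse-strand max 12 nt. The forward strand has the longer ORF.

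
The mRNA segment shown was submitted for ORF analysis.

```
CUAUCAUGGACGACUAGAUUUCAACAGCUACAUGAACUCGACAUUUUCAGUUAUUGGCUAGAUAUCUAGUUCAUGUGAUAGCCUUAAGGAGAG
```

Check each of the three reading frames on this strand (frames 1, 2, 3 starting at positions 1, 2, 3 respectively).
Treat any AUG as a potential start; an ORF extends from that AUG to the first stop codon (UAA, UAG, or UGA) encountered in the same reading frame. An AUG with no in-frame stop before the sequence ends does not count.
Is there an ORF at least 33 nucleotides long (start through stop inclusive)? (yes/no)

no

Frame 1: CUA UCA UGG ACG ACU AGA UUU CAA CAG CUA CAU GAA CUC GAC AUU UUC AGU UAU UGG CUA GAU AUC UAG UUC AUG UGA UAG CCU UAA GGA GAG — AUG at 73, stop UGA at 76 → 6 nt.
Frame 2: UAU CAU GGA CGA CUA GAU UUC AAC AGC UAC AUG AAC UCG ACA UUU UCA GUU AUU GGC UAG AUA UCU AGU UCA UGU GAU AGC CUU AAG GAG — AUG at 32, stop UAG at 59 → 30 nt.
Frame 3: AUC AUG GAC GAC UAG AUU UCA ACA GCU ACA UGA ACU CGA CAU UUU CAG UUA UUG GCU AGA UAU CUA GUU CAU GUG AUA GCC UUA AGG AGA — AUG at 6, stop UAG at 15 → 12 nt.
Largest ORF found is 30 nucleotides < 33, so no.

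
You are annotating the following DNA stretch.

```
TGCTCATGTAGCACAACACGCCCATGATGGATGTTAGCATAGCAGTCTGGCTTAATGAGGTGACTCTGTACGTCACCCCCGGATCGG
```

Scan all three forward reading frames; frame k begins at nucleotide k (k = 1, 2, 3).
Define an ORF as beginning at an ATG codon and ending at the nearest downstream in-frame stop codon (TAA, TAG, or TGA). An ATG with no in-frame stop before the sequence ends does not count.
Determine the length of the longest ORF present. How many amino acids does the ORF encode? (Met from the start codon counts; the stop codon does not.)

3

Frame 1: TGC TCA TGT AGC ACA ACA CGC CCA TGA TGG ATG TTA GCA TAG CAG TCT GGC TTA ATG AGG TGA CTC TGT ACG TCA CCC CCG GAT CGG — ATG at 31, stop TAG at 40 → 12 nt; ATG at 55, stop TGA at 61 → 9 nt.
Frame 2: GCT CAT GTA GCA CAA CAC GCC CAT GAT GGA TGT TAG CAT AGC AGT CTG GCT TAA TGA GGT GAC TCT GTA CGT CAC CCC CGG ATC — no ATG→stop ORF.
Frame 3: CTC ATG TAG CAC AAC ACG CCC ATG ATG GAT GTT AGC ATA GCA GTC TGG CTT AAT GAG GTG ACT CTG TAC GTC ACC CCC GGA TCG — ATG at 6, stop TAG at 9 → 6 nt.
Longest: frame 1, positions 31–42, 12 nt = 4 codons = 3 aa. → 3 amino acids.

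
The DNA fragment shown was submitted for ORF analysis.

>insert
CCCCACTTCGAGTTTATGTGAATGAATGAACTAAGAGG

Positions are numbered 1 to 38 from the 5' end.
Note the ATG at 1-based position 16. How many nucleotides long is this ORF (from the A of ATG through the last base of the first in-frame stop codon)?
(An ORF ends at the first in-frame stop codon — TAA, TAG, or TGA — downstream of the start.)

Codons from position 16: ATG (16–18), TGA (19–21).
TGA is the first in-frame stop; ORF spans 16–21, 6 nucleotides.

6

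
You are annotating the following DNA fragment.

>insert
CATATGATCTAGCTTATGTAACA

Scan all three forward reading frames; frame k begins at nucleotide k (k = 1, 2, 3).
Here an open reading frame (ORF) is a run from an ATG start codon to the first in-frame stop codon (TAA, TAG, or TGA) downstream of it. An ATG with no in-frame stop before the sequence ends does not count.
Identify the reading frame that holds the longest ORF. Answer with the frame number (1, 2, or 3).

1

Frame 1: CAT ATG ATC TAG CTT ATG TAA — ATG at 4, stop TAG at 10 → 9 nt; ATG at 16, stop TAA at 19 → 6 nt.
Frame 2: ATA TGA TCT AGC TTA TGT AAC — no ATG→stop ORF.
Frame 3: TAT GAT CTA GCT TAT GTA ACA — no ATG→stop ORF.
Longest ORF is 9 nt in frame 1 (positions 4–12).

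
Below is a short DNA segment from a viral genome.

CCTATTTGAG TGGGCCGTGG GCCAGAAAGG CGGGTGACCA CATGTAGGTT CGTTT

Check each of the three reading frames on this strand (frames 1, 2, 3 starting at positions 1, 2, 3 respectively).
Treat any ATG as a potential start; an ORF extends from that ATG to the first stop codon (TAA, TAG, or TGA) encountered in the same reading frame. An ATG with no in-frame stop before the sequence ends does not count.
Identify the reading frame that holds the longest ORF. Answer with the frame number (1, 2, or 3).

Frame 1: CCT ATT TGA GTG GGC CGT GGG CCA GAA AGG CGG GTG ACC ACA TGT AGG TTC GTT — no ATG→stop ORF.
Frame 2: CTA TTT GAG TGG GCC GTG GGC CAG AAA GGC GGG TGA CCA CAT GTA GGT TCG TTT — no ATG→stop ORF.
Frame 3: TAT TTG AGT GGG CCG TGG GCC AGA AAG GCG GGT GAC CAC ATG TAG GTT CGT — ATG at 42, stop TAG at 45 → 6 nt.
Longest ORF is 6 nt in frame 3 (positions 42–47).

3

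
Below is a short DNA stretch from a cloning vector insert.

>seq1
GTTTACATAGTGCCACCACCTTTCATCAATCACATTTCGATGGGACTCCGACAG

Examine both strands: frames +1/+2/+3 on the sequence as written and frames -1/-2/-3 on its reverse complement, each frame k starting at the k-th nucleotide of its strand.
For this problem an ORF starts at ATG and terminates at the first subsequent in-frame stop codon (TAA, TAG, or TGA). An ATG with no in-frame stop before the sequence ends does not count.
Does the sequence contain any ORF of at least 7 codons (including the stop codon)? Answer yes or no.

yes

Reverse complement (5'→3'): CTGTCGGAGTCCCATCGAAATGTGATTGATGAAAGGTGGTGGCACTATGTAAAC
Frame +1: GTT TAC ATA GTG CCA CCA CCT TTC ATC AAT CAC ATT TCG ATG GGA CTC CGA CAG — no ATG→stop ORF.
Frame +2: TTT ACA TAG TGC CAC CAC CTT TCA TCA ATC ACA TTT CGA TGG GAC TCC GAC — no ATG→stop ORF.
Frame +3: TTA CAT AGT GCC ACC ACC TTT CAT CAA TCA CAT TTC GAT GGG ACT CCG ACA — no ATG→stop ORF.
Frame -1: CTG TCG GAG TCC CAT CGA AAT GTG ATT GAT GAA AGG TGG TGG CAC TAT GTA AAC — no ATG→stop ORF.
Frame -2: TGT CGG AGT CCC ATC GAA ATG TGA TTG ATG AAA GGT GGT GGC ACT ATG TAA — ATG at 20, stop TGA at 23 → 6 nt; ATG at 29, stop TAA at 50 → 24 nt; ATG at 47, stop TAA at 50 → 6 nt.
Frame -3: GTC GGA GTC CCA TCG AAA TGT GAT TGA TGA AAG GTG GTG GCA CTA TGT AAA — no ATG→stop ORF.
Frame -2 has an ORF of 8 codons (positions 29–52) ≥ 7, so yes.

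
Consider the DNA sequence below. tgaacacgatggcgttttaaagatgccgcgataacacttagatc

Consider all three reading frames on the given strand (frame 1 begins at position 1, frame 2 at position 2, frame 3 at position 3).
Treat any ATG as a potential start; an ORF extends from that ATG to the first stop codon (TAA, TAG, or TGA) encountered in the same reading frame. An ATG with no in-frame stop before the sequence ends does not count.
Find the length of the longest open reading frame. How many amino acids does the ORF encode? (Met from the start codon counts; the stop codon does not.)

Frame 1: TGA ACA CGA TGG CGT TTT AAA GAT GCC GCG ATA ACA CTT AGA — no ATG→stop ORF.
Frame 2: GAA CAC GAT GGC GTT TTA AAG ATG CCG CGA TAA CAC TTA GAT — ATG at 23, stop TAA at 32 → 12 nt.
Frame 3: AAC ACG ATG GCG TTT TAA AGA TGC CGC GAT AAC ACT TAG ATC — ATG at 9, stop TAA at 18 → 12 nt.
Longest: frame 2, positions 23–34, 12 nt = 4 codons = 3 aa. → 3 amino acids.

3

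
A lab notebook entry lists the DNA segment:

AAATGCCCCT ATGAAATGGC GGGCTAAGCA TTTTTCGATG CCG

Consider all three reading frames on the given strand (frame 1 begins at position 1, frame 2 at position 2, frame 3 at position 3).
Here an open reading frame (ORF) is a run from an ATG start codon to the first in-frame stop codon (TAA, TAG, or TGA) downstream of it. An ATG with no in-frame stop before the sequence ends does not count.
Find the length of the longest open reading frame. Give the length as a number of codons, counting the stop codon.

4

Frame 1: AAA TGC CCC TAT GAA ATG GCG GGC TAA GCA TTT TTC GAT GCC — ATG at 16, stop TAA at 25 → 12 nt.
Frame 2: AAT GCC CCT ATG AAA TGG CGG GCT AAG CAT TTT TCG ATG CCG — no ATG→stop ORF.
Frame 3: ATG CCC CTA TGA AAT GGC GGG CTA AGC ATT TTT CGA TGC — ATG at 3, stop TGA at 12 → 12 nt.
Longest: frame 1, positions 16–27, 12 nt = 4 codons = 3 aa. → 4 codons.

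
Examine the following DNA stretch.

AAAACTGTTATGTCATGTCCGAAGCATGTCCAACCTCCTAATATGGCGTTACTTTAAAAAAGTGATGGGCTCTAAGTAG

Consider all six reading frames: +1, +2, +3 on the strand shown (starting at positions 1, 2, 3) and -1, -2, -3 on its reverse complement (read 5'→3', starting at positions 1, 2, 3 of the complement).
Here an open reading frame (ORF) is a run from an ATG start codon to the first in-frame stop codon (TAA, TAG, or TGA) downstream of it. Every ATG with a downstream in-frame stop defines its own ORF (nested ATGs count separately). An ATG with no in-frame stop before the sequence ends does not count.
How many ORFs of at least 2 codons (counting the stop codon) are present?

Reverse complement (5'→3'): CTACTTAGAGCCCATCACTTTTTTAAAGTAACGCCATATTAGGAGGTTGGACATGCTTCGGACATGACATAACAGTTTT
Frame +1: AAA ACT GTT ATG TCA TGT CCG AAG CAT GTC CAA CCT CCT AAT ATG GCG TTA CTT TAA AAA AGT GAT GGG CTC TAA GTA — ATG at 10, stop TAA at 55 → 48 nt; ATG at 43, stop TAA at 55 → 15 nt.
Frame +2: AAA CTG TTA TGT CAT GTC CGA AGC ATG TCC AAC CTC CTA ATA TGG CGT TAC TTT AAA AAA GTG ATG GGC TCT AAG TAG — ATG at 26, stop TAG at 77 → 54 nt; ATG at 65, stop TAG at 77 → 15 nt.
Frame +3: AAC TGT TAT GTC ATG TCC GAA GCA TGT CCA ACC TCC TAA TAT GGC GTT ACT TTA AAA AAG TGA TGG GCT CTA AGT — ATG at 15, stop TAA at 39 → 27 nt.
Frame -1: CTA CTT AGA GCC CAT CAC TTT TTT AAA GTA ACG CCA TAT TAG GAG GTT GGA CAT GCT TCG GAC ATG ACA TAA CAG TTT — ATG at 64, stop TAA at 70 → 9 nt.
Frame -2: TAC TTA GAG CCC ATC ACT TTT TTA AAG TAA CGC CAT ATT AGG AGG TTG GAC ATG CTT CGG ACA TGA CAT AAC AGT TTT — ATG at 53, stop TGA at 65 → 15 nt.
Frame -3: ACT TAG AGC CCA TCA CTT TTT TAA AGT AAC GCC ATA TTA GGA GGT TGG ACA TGC TTC GGA CAT GAC ATA ACA GTT — no ATG→stop ORF.
ORFs ≥ 2 codons: frame +1 10–57 (16 codons), frame +1 43–57 (5 codons), frame +2 26–79 (18 codons), frame +2 65–79 (5 codons), frame +3 15–41 (9 codons), frame -1 64–72 (3 codons), frame -2 53–67 (5 codons). Count = 7.

7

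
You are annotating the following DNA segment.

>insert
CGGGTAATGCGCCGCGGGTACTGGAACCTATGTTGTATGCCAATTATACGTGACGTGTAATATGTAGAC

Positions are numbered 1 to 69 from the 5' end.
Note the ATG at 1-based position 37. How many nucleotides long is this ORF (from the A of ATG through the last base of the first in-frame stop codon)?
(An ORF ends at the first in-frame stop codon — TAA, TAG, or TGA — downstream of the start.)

24

Codons from position 37: ATG (37–39), CCA (40–42), ATT (43–45), ATA (46–48), CGT (49–51), GAC (52–54), GTG (55–57), TAA (58–60).
TAA is the first in-frame stop; ORF spans 37–60, 24 nucleotides.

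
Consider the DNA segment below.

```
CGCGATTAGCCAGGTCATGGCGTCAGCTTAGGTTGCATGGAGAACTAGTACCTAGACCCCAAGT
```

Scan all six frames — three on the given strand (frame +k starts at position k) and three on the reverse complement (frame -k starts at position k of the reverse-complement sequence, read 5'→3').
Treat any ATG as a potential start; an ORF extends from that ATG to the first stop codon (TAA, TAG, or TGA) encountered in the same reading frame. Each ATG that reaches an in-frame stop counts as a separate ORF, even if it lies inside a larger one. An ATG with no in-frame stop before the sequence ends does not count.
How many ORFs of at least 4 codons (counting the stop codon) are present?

Reverse complement (5'→3'): ACTTGGGGTCTAGGTACTAGTTCTCCATGCAACCTAAGCTGACGCCATGACCTGGCTAATCGCG
Frame +1: CGC GAT TAG CCA GGT CAT GGC GTC AGC TTA GGT TGC ATG GAG AAC TAG TAC CTA GAC CCC AAG — ATG at 37, stop TAG at 46 → 12 nt.
Frame +2: GCG ATT AGC CAG GTC ATG GCG TCA GCT TAG GTT GCA TGG AGA ACT AGT ACC TAG ACC CCA AGT — ATG at 17, stop TAG at 29 → 15 nt.
Frame +3: CGA TTA GCC AGG TCA TGG CGT CAG CTT AGG TTG CAT GGA GAA CTA GTA CCT AGA CCC CAA — no ATG→stop ORF.
Frame -1: ACT TGG GGT CTA GGT ACT AGT TCT CCA TGC AAC CTA AGC TGA CGC CAT GAC CTG GCT AAT CGC — no ATG→stop ORF.
Frame -2: CTT GGG GTC TAG GTA CTA GTT CTC CAT GCA ACC TAA GCT GAC GCC ATG ACC TGG CTA ATC GCG — no ATG→stop ORF.
Frame -3: TTG GGG TCT AGG TAC TAG TTC TCC ATG CAA CCT AAG CTG ACG CCA TGA CCT GGC TAA TCG — ATG at 27, stop TGA at 48 → 24 nt.
ORFs ≥ 4 codons: frame +1 37–48 (4 codons), frame +2 17–31 (5 codons), frame -3 27–50 (8 codons). Count = 3.

3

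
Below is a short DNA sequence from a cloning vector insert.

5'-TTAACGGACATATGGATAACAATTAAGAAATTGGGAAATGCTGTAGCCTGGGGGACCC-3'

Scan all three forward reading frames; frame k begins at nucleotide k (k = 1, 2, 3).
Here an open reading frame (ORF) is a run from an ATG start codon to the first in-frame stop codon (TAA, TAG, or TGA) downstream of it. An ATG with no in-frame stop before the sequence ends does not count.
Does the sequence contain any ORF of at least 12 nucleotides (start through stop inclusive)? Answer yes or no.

Frame 1: TTA ACG GAC ATA TGG ATA ACA ATT AAG AAA TTG GGA AAT GCT GTA GCC TGG GGG ACC — no ATG→stop ORF.
Frame 2: TAA CGG ACA TAT GGA TAA CAA TTA AGA AAT TGG GAA ATG CTG TAG CCT GGG GGA CCC — ATG at 38, stop TAG at 44 → 9 nt.
Frame 3: AAC GGA CAT ATG GAT AAC AAT TAA GAA ATT GGG AAA TGC TGT AGC CTG GGG GAC — ATG at 12, stop TAA at 24 → 15 nt.
Frame 3 has an ORF of 15 nucleotides (positions 12–26) ≥ 12, so yes.

yes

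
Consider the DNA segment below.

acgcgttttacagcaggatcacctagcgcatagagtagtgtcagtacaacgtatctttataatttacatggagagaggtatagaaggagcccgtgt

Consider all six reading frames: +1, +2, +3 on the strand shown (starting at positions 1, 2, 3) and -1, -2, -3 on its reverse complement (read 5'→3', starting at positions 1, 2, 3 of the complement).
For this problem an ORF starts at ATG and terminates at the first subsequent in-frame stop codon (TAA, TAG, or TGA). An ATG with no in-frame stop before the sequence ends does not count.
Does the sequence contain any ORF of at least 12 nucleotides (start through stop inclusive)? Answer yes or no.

no

Reverse complement (5'→3'): ACACGGGCTCCTTCTATACCTCTCTCCATGTAAATTATAAAGATACGTTGTACTGACACTACTCTATGCGCTAGGTGATCCTGCTGTAAAACGCGT
Frame +1: ACG CGT TTT ACA GCA GGA TCA CCT AGC GCA TAG AGT AGT GTC AGT ACA ACG TAT CTT TAT AAT TTA CAT GGA GAG AGG TAT AGA AGG AGC CCG TGT — no ATG→stop ORF.
Frame +2: CGC GTT TTA CAG CAG GAT CAC CTA GCG CAT AGA GTA GTG TCA GTA CAA CGT ATC TTT ATA ATT TAC ATG GAG AGA GGT ATA GAA GGA GCC CGT — no ATG→stop ORF.
Frame +3: GCG TTT TAC AGC AGG ATC ACC TAG CGC ATA GAG TAG TGT CAG TAC AAC GTA TCT TTA TAA TTT ACA TGG AGA GAG GTA TAG AAG GAG CCC GTG — no ATG→stop ORF.
Frame -1: ACA CGG GCT CCT TCT ATA CCT CTC TCC ATG TAA ATT ATA AAG ATA CGT TGT ACT GAC ACT ACT CTA TGC GCT AGG TGA TCC TGC TGT AAA ACG CGT — ATG at 28, stop TAA at 31 → 6 nt.
Frame -2: CAC GGG CTC CTT CTA TAC CTC TCT CCA TGT AAA TTA TAA AGA TAC GTT GTA CTG ACA CTA CTC TAT GCG CTA GGT GAT CCT GCT GTA AAA CGC — no ATG→stop ORF.
Frame -3: ACG GGC TCC TTC TAT ACC TCT CTC CAT GTA AAT TAT AAA GAT ACG TTG TAC TGA CAC TAC TCT ATG CGC TAG GTG ATC CTG CTG TAA AAC GCG — ATG at 66, stop TAG at 72 → 9 nt.
Largest ORF found is 9 nucleotides < 12, so no.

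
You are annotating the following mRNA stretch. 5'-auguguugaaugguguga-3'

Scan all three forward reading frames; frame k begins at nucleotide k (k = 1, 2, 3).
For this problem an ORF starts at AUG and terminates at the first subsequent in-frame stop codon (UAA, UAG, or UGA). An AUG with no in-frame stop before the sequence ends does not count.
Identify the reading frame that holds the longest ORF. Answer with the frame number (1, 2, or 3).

1

Frame 1: AUG UGU UGA AUG GUG UGA — AUG at 1, stop UGA at 7 → 9 nt; AUG at 10, stop UGA at 16 → 9 nt.
Frame 2: UGU GUU GAA UGG UGU — no AUG→stop ORF.
Frame 3: GUG UUG AAU GGU GUG — no AUG→stop ORF.
Longest ORF is 9 nt in frame 1 (positions 1–9).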